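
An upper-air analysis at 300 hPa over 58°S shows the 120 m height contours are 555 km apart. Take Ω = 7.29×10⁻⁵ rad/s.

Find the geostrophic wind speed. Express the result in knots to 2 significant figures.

Coriolis parameter at 58°S:
f = 2Ω sin φ = 2 × 7.29×10⁻⁵ × sin 58° = 1.24×10⁻⁴ s⁻¹
Height gradient: |∂Z/∂n| = 120 m / 555000 m = 2.16×10⁻⁴
On a pressure surface, geostrophic balance gives V_g = (g/f)|∂Z/∂n|:
V_g = 9.81 × 2.16×10⁻⁴ / 1.24×10⁻⁴ = 17.2 m/s
Converting: 17.2 m/s × 1.944 = 33 knots

33 knots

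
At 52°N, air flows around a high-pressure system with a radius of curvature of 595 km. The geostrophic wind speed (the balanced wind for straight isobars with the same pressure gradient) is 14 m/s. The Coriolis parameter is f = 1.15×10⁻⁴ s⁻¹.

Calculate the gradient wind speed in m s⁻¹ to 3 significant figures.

19.6 m s⁻¹

Around a high, pressure-gradient force acts outward with centrifugal, so Coriolis balances both:
fV = (1/ρ)|∂P/∂n| + V²/R  →  V² − fR·V + fR·V_g = 0
With fR = 1.15×10⁻⁴ × 595×10³ m = 68.4 m/s:
V = [fR − √((fR)² − 4 fR V_g)]/2 = [68.4 − √(68.4² − 4×68.4×14)]/2 = 19.6 m/s
Supergeostrophic (V > V_g = 14 m/s), as expected around a high.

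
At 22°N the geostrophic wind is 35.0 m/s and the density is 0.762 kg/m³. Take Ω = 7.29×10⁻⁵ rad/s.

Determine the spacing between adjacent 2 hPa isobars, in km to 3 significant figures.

137 km

Coriolis parameter at 22°N:
f = 2Ω sin φ = 2 × 7.29×10⁻⁵ × sin 22° = 5.46×10⁻⁵ s⁻¹
Geostrophic balance rearranged: |∂P/∂n| = f ρ V_g
|∂P/∂n| = 5.46×10⁻⁵ × 0.762 × 35.0 = 1.46×10⁻³ Pa/m
Isobar spacing: Δn = ΔP/|∂P/∂n| = 200 Pa / 1.46×10⁻³ Pa/m = 137301 m ≈ 137 km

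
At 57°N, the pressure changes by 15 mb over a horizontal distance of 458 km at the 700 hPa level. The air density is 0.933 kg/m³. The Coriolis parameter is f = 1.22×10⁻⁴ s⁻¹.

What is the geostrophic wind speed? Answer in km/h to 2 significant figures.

Pressure gradient: |∂P/∂n| = 1500 Pa / 458000 m = 3.28×10⁻³ Pa/m
Geostrophic balance (pressure-gradient force = Coriolis force):
V_g = (1/(fρ)) |∂P/∂n| = 3.28×10⁻³ / (1.22×10⁻⁴ × 0.933) = 28.8 m/s
Converting: 28.8 m/s × 3.6 = 100 km/h

100 km/h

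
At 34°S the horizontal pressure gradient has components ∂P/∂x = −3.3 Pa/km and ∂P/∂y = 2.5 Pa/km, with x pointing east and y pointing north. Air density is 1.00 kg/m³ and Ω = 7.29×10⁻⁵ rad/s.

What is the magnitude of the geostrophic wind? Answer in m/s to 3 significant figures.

Coriolis parameter at 34°S:
f = 2Ω sin φ = 2 × 7.29×10⁻⁵ × sin 34° = 8.15×10⁻⁵ s⁻¹
In the Southern Hemisphere f is negative: f = −8.15×10⁻⁵ s⁻¹.
Component geostrophic relations (x east, y north):
u_g = −(1/(fρ)) ∂P/∂y,  v_g = (1/(fρ)) ∂P/∂x
u_g = −(2.5×10⁻³)/(−8.15×10⁻⁵ × 1.00) = 30.7 m/s;  v_g = (−3.3×10⁻³)/(−8.15×10⁻⁵ × 1.00) = 40.5 m/s
|V_g| = √(u_g² + v_g²) = 50.8 m/s

50.8 m/s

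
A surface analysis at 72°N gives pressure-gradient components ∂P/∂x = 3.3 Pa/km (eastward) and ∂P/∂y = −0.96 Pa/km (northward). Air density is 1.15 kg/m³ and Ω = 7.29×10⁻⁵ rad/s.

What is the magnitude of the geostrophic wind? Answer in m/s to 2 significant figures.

Coriolis parameter at 72°N:
f = 2Ω sin φ = 2 × 7.29×10⁻⁵ × sin 72° = 1.39×10⁻⁴ s⁻¹
Component geostrophic relations (x east, y north):
u_g = −(1/(fρ)) ∂P/∂y,  v_g = (1/(fρ)) ∂P/∂x
u_g = −(−0.96×10⁻³)/(1.39×10⁻⁴ × 1.15) = 6.02 m/s;  v_g = (3.3×10⁻³)/(1.39×10⁻⁴ × 1.15) = 20.7 m/s
|V_g| = √(u_g² + v_g²) = 21.6 m/s

22 m/s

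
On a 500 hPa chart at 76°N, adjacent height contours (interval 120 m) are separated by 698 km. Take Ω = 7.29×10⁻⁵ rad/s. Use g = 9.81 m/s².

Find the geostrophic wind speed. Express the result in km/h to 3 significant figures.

Coriolis parameter at 76°N:
f = 2Ω sin φ = 2 × 7.29×10⁻⁵ × sin 76° = 1.41×10⁻⁴ s⁻¹
Height gradient: |∂Z/∂n| = 120 m / 698000 m = 1.72×10⁻⁴
On a pressure surface, geostrophic balance gives V_g = (g/f)|∂Z/∂n|:
V_g = 9.81 × 1.72×10⁻⁴ / 1.41×10⁻⁴ = 11.9 m/s
Converting: 11.9 m/s × 3.6 = 42.9 km/h

42.9 km/h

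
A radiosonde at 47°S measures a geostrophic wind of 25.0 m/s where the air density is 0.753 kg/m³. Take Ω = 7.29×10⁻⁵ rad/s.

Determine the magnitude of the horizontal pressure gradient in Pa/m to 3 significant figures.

2.01×10⁻³ Pa/m

Coriolis parameter at 47°S:
f = 2Ω sin φ = 2 × 7.29×10⁻⁵ × sin 47° = 1.07×10⁻⁴ s⁻¹
Geostrophic balance rearranged: |∂P/∂n| = f ρ V_g
|∂P/∂n| = 1.07×10⁻⁴ × 0.753 × 25.0 = 2.01×10⁻³ Pa/m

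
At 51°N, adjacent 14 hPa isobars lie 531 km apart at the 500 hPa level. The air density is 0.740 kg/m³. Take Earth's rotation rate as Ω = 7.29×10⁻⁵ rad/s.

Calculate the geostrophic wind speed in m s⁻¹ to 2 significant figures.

31 m s⁻¹

Coriolis parameter at 51°N:
f = 2Ω sin φ = 2 × 7.29×10⁻⁵ × sin 51° = 1.13×10⁻⁴ s⁻¹
Pressure gradient: |∂P/∂n| = 1400 Pa / 531000 m = 2.64×10⁻³ Pa/m
Geostrophic balance (pressure-gradient force = Coriolis force):
V_g = (1/(fρ)) |∂P/∂n| = 2.64×10⁻³ / (1.13×10⁻⁴ × 0.740) = 31.4 m/s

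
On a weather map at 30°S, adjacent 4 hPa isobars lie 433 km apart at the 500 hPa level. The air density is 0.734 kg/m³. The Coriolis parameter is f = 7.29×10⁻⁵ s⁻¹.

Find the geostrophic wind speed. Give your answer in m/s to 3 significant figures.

Pressure gradient: |∂P/∂n| = 400 Pa / 433000 m = 9.24×10⁻⁴ Pa/m
Geostrophic balance (pressure-gradient force = Coriolis force):
V_g = (1/(fρ)) |∂P/∂n| = 9.24×10⁻⁴ / (7.29×10⁻⁵ × 0.734) = 17.3 m/s

17.3 m/s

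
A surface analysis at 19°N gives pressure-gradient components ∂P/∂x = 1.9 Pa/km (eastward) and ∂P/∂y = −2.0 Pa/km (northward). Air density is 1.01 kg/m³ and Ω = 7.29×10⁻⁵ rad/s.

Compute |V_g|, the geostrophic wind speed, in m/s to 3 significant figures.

Coriolis parameter at 19°N:
f = 2Ω sin φ = 2 × 7.29×10⁻⁵ × sin 19° = 4.75×10⁻⁵ s⁻¹
Component geostrophic relations (x east, y north):
u_g = −(1/(fρ)) ∂P/∂y,  v_g = (1/(fρ)) ∂P/∂x
u_g = −(−2.0×10⁻³)/(4.75×10⁻⁵ × 1.01) = 41.7 m/s;  v_g = (1.9×10⁻³)/(4.75×10⁻⁵ × 1.01) = 39.6 m/s
|V_g| = √(u_g² + v_g²) = 57.5 m/s

57.5 m/s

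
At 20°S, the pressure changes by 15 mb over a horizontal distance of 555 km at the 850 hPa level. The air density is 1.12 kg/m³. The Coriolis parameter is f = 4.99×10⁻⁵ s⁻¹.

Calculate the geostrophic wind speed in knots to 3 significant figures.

Pressure gradient: |∂P/∂n| = 1500 Pa / 555000 m = 2.70×10⁻³ Pa/m
Geostrophic balance (pressure-gradient force = Coriolis force):
V_g = (1/(fρ)) |∂P/∂n| = 2.70×10⁻³ / (4.99×10⁻⁵ × 1.12) = 48.4 m/s
Converting: 48.4 m/s × 1.944 = 94.0 knots

94.0 knots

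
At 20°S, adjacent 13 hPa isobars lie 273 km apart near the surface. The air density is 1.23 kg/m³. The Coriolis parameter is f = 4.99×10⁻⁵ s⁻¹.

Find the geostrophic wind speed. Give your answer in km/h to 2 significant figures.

Pressure gradient: |∂P/∂n| = 1300 Pa / 273000 m = 4.76×10⁻³ Pa/m
Geostrophic balance (pressure-gradient force = Coriolis force):
V_g = (1/(fρ)) |∂P/∂n| = 4.76×10⁻³ / (4.99×10⁻⁵ × 1.23) = 77.6 m/s
Converting: 77.6 m/s × 3.6 = 280 km/h

280 km/h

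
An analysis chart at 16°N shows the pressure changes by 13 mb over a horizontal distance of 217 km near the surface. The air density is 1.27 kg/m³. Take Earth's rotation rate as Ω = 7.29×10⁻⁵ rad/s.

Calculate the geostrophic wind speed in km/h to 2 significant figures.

420 km/h

Coriolis parameter at 16°N:
f = 2Ω sin φ = 2 × 7.29×10⁻⁵ × sin 16° = 4.02×10⁻⁵ s⁻¹
Pressure gradient: |∂P/∂n| = 1300 Pa / 217000 m = 5.99×10⁻³ Pa/m
Geostrophic balance (pressure-gradient force = Coriolis force):
V_g = (1/(fρ)) |∂P/∂n| = 5.99×10⁻³ / (4.02×10⁻⁵ × 1.27) = 117 m/s
Converting: 117 m/s × 3.6 = 420 km/h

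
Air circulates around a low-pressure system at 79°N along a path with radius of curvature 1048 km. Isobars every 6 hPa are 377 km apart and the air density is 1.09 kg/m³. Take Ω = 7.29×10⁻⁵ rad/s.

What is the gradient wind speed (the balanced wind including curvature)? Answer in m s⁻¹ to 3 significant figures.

9.59 m s⁻¹

Coriolis parameter at 79°N:
f = 2Ω sin φ = 2 × 7.29×10⁻⁵ × sin 79° = 1.43×10⁻⁴ s⁻¹
Pressure gradient: |∂P/∂n| = 600 Pa / 377000 m = 1.59×10⁻³ Pa/m
Geostrophic speed: V_g = |∂P/∂n|/(fρ) = 1.59×10⁻³/(1.43×10⁻⁴ × 1.09) = 10.2 m/s
Around a low, centrifugal force acts outward with Coriolis, so pressure-gradient force balances both:
(1/ρ)|∂P/∂n| = fV + V²/R  →  V² + fR·V − fR·V_g = 0
With fR = 1.43×10⁻⁴ × 1048×10³ m = 150 m/s:
V = [−fR + √((fR)² + 4 fR V_g)]/2 = [−150 + √(150² + 4×150×10.2)]/2 = 9.59 m/s
Subgeostrophic (V < V_g = 10.2 m/s), as expected around a low.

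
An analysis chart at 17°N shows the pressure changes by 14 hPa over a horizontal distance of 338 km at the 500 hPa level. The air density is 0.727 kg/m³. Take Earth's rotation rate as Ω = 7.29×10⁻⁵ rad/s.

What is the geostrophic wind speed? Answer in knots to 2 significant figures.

Coriolis parameter at 17°N:
f = 2Ω sin φ = 2 × 7.29×10⁻⁵ × sin 17° = 4.26×10⁻⁵ s⁻¹
Pressure gradient: |∂P/∂n| = 1400 Pa / 338000 m = 4.14×10⁻³ Pa/m
Geostrophic balance (pressure-gradient force = Coriolis force):
V_g = (1/(fρ)) |∂P/∂n| = 4.14×10⁻³ / (4.26×10⁻⁵ × 0.727) = 134 m/s
Converting: 134 m/s × 1.944 = 260 knots

260 knots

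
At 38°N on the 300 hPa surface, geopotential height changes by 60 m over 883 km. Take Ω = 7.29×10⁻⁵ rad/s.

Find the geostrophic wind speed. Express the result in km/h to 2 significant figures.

Coriolis parameter at 38°N:
f = 2Ω sin φ = 2 × 7.29×10⁻⁵ × sin 38° = 8.98×10⁻⁵ s⁻¹
Height gradient: |∂Z/∂n| = 60 m / 883000 m = 6.80×10⁻⁵
On a pressure surface, geostrophic balance gives V_g = (g/f)|∂Z/∂n|:
V_g = 9.81 × 6.80×10⁻⁵ / 8.98×10⁻⁵ = 7.43 m/s
Converting: 7.43 m/s × 3.6 = 27 km/h

27 km/h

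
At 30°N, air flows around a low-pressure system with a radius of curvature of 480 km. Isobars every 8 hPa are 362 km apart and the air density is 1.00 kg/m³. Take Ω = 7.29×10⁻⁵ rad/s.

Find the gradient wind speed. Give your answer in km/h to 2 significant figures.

70 km/h

Coriolis parameter at 30°N:
f = 2Ω sin φ = 2 × 7.29×10⁻⁵ × sin 30° = 7.29×10⁻⁵ s⁻¹
Pressure gradient: |∂P/∂n| = 800 Pa / 362000 m = 2.21×10⁻³ Pa/m
Geostrophic speed: V_g = |∂P/∂n|/(fρ) = 2.21×10⁻³/(7.29×10⁻⁵ × 1.00) = 30.3 m/s
Around a low, centrifugal force acts outward with Coriolis, so pressure-gradient force balances both:
(1/ρ)|∂P/∂n| = fV + V²/R  →  V² + fR·V − fR·V_g = 0
With fR = 7.29×10⁻⁵ × 480×10³ m = 35.0 m/s:
V = [−fR + √((fR)² + 4 fR V_g)]/2 = [−35.0 + √(35.0² + 4×35.0×30.3)]/2 = 19.5 m/s
Subgeostrophic (V < V_g = 30.3 m/s), as expected around a low.
Converting: 19.5 m/s × 3.6 = 70 km/h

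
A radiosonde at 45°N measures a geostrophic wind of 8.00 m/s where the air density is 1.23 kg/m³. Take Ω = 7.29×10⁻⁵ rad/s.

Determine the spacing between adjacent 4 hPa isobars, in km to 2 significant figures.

Coriolis parameter at 45°N:
f = 2Ω sin φ = 2 × 7.29×10⁻⁵ × sin 45° = 1.03×10⁻⁴ s⁻¹
Geostrophic balance rearranged: |∂P/∂n| = f ρ V_g
|∂P/∂n| = 1.03×10⁻⁴ × 1.23 × 8.00 = 1.01×10⁻³ Pa/m
Isobar spacing: Δn = ΔP/|∂P/∂n| = 400 Pa / 1.01×10⁻³ Pa/m = 394296 m ≈ 390 km

390 km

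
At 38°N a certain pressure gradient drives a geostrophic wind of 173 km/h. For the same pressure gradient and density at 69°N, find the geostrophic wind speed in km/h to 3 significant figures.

114 km/h

With the same pressure gradient and density, V_g ∝ 1/f ∝ 1/sin φ.
V₂ = V₁ · sin φ₁ / sin φ₂ = 173 × sin 38° / sin 69°
V₂ = 173 × 0.6157/0.9336 = 114 km/h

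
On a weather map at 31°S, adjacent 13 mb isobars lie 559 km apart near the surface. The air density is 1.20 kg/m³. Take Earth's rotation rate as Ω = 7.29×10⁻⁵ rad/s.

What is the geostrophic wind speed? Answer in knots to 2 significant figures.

50 knots

Coriolis parameter at 31°S:
f = 2Ω sin φ = 2 × 7.29×10⁻⁵ × sin 31° = 7.51×10⁻⁵ s⁻¹
Pressure gradient: |∂P/∂n| = 1300 Pa / 559000 m = 2.33×10⁻³ Pa/m
Geostrophic balance (pressure-gradient force = Coriolis force):
V_g = (1/(fρ)) |∂P/∂n| = 2.33×10⁻³ / (7.51×10⁻⁵ × 1.20) = 25.8 m/s
Converting: 25.8 m/s × 1.944 = 50 knots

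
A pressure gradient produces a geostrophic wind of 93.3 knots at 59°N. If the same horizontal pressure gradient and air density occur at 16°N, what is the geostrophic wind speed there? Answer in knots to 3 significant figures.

With the same pressure gradient and density, V_g ∝ 1/f ∝ 1/sin φ.
V₂ = V₁ · sin φ₁ / sin φ₂ = 93.3 × sin 59° / sin 16°
V₂ = 93.3 × 0.8572/0.2756 = 290 knots

290 knots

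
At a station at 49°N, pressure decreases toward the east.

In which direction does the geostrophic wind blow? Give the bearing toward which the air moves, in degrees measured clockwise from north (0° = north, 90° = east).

The pressure-gradient force points toward the east (bearing 090°).
Geostrophic balance: in the Northern Hemisphere the Coriolis force deflects motion to the right, so the geostrophic wind blows 90° to the right of the pressure-gradient force (low pressure on the left).
Rotating 090° by 90° clockwise gives 180° — the wind blows toward the south.

180°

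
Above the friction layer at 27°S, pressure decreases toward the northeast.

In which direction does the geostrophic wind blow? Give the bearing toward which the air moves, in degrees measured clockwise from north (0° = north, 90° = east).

315°

The pressure-gradient force points toward the northeast (bearing 045°).
Geostrophic balance: in the Southern Hemisphere the Coriolis force deflects motion to the left, so the geostrophic wind blows 90° to the left of the pressure-gradient force (low pressure on the right).
Rotating 045° by 90° counterclockwise gives 315° — the wind blows toward the northwest.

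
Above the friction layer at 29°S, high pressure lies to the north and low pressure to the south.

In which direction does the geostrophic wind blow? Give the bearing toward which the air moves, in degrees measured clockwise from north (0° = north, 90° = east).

The pressure-gradient force points toward the south (bearing 180°).
Geostrophic balance: in the Southern Hemisphere the Coriolis force deflects motion to the left, so the geostrophic wind blows 90° to the left of the pressure-gradient force (low pressure on the right).
Rotating 180° by 90° counterclockwise gives 090° — the wind blows toward the east.

090°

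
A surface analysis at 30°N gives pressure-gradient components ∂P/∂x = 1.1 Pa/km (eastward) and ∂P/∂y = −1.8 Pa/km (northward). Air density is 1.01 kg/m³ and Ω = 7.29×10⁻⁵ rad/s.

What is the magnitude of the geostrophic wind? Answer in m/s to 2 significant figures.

29 m/s

Coriolis parameter at 30°N:
f = 2Ω sin φ = 2 × 7.29×10⁻⁵ × sin 30° = 7.29×10⁻⁵ s⁻¹
Component geostrophic relations (x east, y north):
u_g = −(1/(fρ)) ∂P/∂y,  v_g = (1/(fρ)) ∂P/∂x
u_g = −(−1.8×10⁻³)/(7.29×10⁻⁵ × 1.01) = 24.4 m/s;  v_g = (1.1×10⁻³)/(7.29×10⁻⁵ × 1.01) = 14.9 m/s
|V_g| = √(u_g² + v_g²) = 28.7 m/s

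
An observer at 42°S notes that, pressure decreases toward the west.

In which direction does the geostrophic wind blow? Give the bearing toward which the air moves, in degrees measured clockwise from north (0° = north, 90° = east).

The pressure-gradient force points toward the west (bearing 270°).
Geostrophic balance: in the Southern Hemisphere the Coriolis force deflects motion to the left, so the geostrophic wind blows 90° to the left of the pressure-gradient force (low pressure on the right).
Rotating 270° by 90° counterclockwise gives 180° — the wind blows toward the south.

180°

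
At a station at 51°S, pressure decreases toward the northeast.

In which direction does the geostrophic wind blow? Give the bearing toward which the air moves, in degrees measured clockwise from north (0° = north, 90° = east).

315°

The pressure-gradient force points toward the northeast (bearing 045°).
Geostrophic balance: in the Southern Hemisphere the Coriolis force deflects motion to the left, so the geostrophic wind blows 90° to the left of the pressure-gradient force (low pressure on the right).
Rotating 045° by 90° counterclockwise gives 315° — the wind blows toward the northwest.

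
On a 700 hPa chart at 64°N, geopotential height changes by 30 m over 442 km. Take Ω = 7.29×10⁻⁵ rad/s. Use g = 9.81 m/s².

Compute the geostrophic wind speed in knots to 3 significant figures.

9.88 knots

Coriolis parameter at 64°N:
f = 2Ω sin φ = 2 × 7.29×10⁻⁵ × sin 64° = 1.31×10⁻⁴ s⁻¹
Height gradient: |∂Z/∂n| = 30 m / 442000 m = 6.79×10⁻⁵
On a pressure surface, geostrophic balance gives V_g = (g/f)|∂Z/∂n|:
V_g = 9.81 × 6.79×10⁻⁵ / 1.31×10⁻⁴ = 5.08 m/s
Converting: 5.08 m/s × 1.944 = 9.88 knots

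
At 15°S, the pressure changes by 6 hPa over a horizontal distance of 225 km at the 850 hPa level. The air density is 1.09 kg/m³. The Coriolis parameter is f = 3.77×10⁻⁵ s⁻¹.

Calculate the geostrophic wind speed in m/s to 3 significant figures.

Pressure gradient: |∂P/∂n| = 600 Pa / 225000 m = 2.67×10⁻³ Pa/m
Geostrophic balance (pressure-gradient force = Coriolis force):
V_g = (1/(fρ)) |∂P/∂n| = 2.67×10⁻³ / (3.77×10⁻⁵ × 1.09) = 64.9 m/s

64.9 m/s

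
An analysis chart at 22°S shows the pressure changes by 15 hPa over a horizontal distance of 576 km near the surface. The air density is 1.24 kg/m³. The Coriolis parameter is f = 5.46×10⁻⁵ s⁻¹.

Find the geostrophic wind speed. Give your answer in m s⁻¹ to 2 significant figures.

Pressure gradient: |∂P/∂n| = 1500 Pa / 576000 m = 2.60×10⁻³ Pa/m
Geostrophic balance (pressure-gradient force = Coriolis force):
V_g = (1/(fρ)) |∂P/∂n| = 2.60×10⁻³ / (5.46×10⁻⁵ × 1.24) = 38.5 m/s

38 m s⁻¹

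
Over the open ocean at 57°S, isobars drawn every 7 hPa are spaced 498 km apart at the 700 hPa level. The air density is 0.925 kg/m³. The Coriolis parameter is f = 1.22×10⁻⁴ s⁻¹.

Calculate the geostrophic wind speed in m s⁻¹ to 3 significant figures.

12.5 m s⁻¹

Pressure gradient: |∂P/∂n| = 700 Pa / 498000 m = 1.41×10⁻³ Pa/m
Geostrophic balance (pressure-gradient force = Coriolis force):
V_g = (1/(fρ)) |∂P/∂n| = 1.41×10⁻³ / (1.22×10⁻⁴ × 0.925) = 12.5 m/s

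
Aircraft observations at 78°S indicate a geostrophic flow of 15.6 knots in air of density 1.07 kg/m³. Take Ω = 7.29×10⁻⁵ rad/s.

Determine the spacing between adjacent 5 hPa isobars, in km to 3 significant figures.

Coriolis parameter at 78°S:
f = 2Ω sin φ = 2 × 7.29×10⁻⁵ × sin 78° = 1.43×10⁻⁴ s⁻¹
Wind speed in SI: 15.6 knots = 8.03 m/s
Geostrophic balance rearranged: |∂P/∂n| = f ρ V_g
|∂P/∂n| = 1.43×10⁻⁴ × 1.07 × 8.03 = 1.22×10⁻³ Pa/m
Isobar spacing: Δn = ΔP/|∂P/∂n| = 500 Pa / 1.22×10⁻³ Pa/m = 408283 m ≈ 408 km

408 km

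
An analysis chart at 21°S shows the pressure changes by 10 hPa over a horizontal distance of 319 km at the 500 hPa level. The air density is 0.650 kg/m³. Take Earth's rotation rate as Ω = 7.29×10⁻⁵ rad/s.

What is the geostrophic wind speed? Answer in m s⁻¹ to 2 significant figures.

92 m s⁻¹

Coriolis parameter at 21°S:
f = 2Ω sin φ = 2 × 7.29×10⁻⁵ × sin 21° = 5.23×10⁻⁵ s⁻¹
Pressure gradient: |∂P/∂n| = 1000 Pa / 319000 m = 3.13×10⁻³ Pa/m
Geostrophic balance (pressure-gradient force = Coriolis force):
V_g = (1/(fρ)) |∂P/∂n| = 3.13×10⁻³ / (5.23×10⁻⁵ × 0.650) = 92.3 m/s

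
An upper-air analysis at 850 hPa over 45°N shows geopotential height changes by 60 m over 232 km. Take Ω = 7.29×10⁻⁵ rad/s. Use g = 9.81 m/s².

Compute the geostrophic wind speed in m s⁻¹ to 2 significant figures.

25 m s⁻¹

Coriolis parameter at 45°N:
f = 2Ω sin φ = 2 × 7.29×10⁻⁵ × sin 45° = 1.03×10⁻⁴ s⁻¹
Height gradient: |∂Z/∂n| = 60 m / 232000 m = 2.59×10⁻⁴
On a pressure surface, geostrophic balance gives V_g = (g/f)|∂Z/∂n|:
V_g = 9.81 × 2.59×10⁻⁴ / 1.03×10⁻⁴ = 24.6 m/s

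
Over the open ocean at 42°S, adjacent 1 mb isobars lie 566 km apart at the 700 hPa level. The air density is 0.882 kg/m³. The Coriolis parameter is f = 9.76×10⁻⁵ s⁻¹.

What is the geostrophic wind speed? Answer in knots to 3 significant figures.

3.99 knots

Pressure gradient: |∂P/∂n| = 100 Pa / 566000 m = 1.77×10⁻⁴ Pa/m
Geostrophic balance (pressure-gradient force = Coriolis force):
V_g = (1/(fρ)) |∂P/∂n| = 1.77×10⁻⁴ / (9.76×10⁻⁵ × 0.882) = 2.05 m/s
Converting: 2.05 m/s × 1.944 = 3.99 knots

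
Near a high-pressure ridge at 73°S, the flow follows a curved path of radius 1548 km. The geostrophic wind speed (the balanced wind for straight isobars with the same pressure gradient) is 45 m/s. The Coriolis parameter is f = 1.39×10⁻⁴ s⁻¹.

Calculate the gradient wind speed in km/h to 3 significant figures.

231 km/h

Around a high, pressure-gradient force acts outward with centrifugal, so Coriolis balances both:
fV = (1/ρ)|∂P/∂n| + V²/R  →  V² − fR·V + fR·V_g = 0
With fR = 1.39×10⁻⁴ × 1548×10³ m = 215 m/s:
V = [fR − √((fR)² − 4 fR V_g)]/2 = [215 − √(215² − 4×215×45)]/2 = 64.1 m/s
Supergeostrophic (V > V_g = 45 m/s), as expected around a high.
Converting: 64.1 m/s × 3.6 = 231 km/h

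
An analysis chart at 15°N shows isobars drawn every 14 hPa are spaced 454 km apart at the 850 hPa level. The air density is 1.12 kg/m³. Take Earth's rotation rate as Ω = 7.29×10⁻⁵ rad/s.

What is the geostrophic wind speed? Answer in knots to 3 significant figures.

Coriolis parameter at 15°N:
f = 2Ω sin φ = 2 × 7.29×10⁻⁵ × sin 15° = 3.77×10⁻⁵ s⁻¹
Pressure gradient: |∂P/∂n| = 1400 Pa / 454000 m = 3.08×10⁻³ Pa/m
Geostrophic balance (pressure-gradient force = Coriolis force):
V_g = (1/(fρ)) |∂P/∂n| = 3.08×10⁻³ / (3.77×10⁻⁵ × 1.12) = 73.0 m/s
Converting: 73.0 m/s × 1.944 = 142 knots

142 knots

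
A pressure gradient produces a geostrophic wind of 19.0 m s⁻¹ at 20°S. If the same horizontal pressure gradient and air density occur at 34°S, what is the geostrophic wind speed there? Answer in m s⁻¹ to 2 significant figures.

12 m s⁻¹

With the same pressure gradient and density, V_g ∝ 1/f ∝ 1/sin φ.
V₂ = V₁ · sin φ₁ / sin φ₂ = 19.0 × sin 20° / sin 34°
V₂ = 19.0 × 0.3420/0.5592 = 12 m s⁻¹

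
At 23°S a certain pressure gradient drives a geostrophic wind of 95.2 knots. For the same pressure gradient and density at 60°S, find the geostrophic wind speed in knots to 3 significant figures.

With the same pressure gradient and density, V_g ∝ 1/f ∝ 1/sin φ.
V₂ = V₁ · sin φ₁ / sin φ₂ = 95.2 × sin 23° / sin 60°
V₂ = 95.2 × 0.3907/0.8660 = 43.0 knots

43.0 knots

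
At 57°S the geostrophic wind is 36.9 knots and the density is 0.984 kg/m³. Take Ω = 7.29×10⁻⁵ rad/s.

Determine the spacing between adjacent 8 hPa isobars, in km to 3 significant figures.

Coriolis parameter at 57°S:
f = 2Ω sin φ = 2 × 7.29×10⁻⁵ × sin 57° = 1.22×10⁻⁴ s⁻¹
Wind speed in SI: 36.9 knots = 19.0 m/s
Geostrophic balance rearranged: |∂P/∂n| = f ρ V_g
|∂P/∂n| = 1.22×10⁻⁴ × 0.984 × 19.0 = 2.28×10⁻³ Pa/m
Isobar spacing: Δn = ΔP/|∂P/∂n| = 800 Pa / 2.28×10⁻³ Pa/m = 350253 m ≈ 350 km

350 km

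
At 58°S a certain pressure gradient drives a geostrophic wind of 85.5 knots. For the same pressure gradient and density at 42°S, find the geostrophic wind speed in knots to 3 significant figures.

With the same pressure gradient and density, V_g ∝ 1/f ∝ 1/sin φ.
V₂ = V₁ · sin φ₁ / sin φ₂ = 85.5 × sin 58° / sin 42°
V₂ = 85.5 × 0.8480/0.6691 = 108 knots

108 knots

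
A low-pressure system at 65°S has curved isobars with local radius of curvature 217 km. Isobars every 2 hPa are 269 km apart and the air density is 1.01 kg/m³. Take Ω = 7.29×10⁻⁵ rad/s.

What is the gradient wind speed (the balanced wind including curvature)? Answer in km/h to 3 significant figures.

Coriolis parameter at 65°S:
f = 2Ω sin φ = 2 × 7.29×10⁻⁵ × sin 65° = 1.32×10⁻⁴ s⁻¹
Pressure gradient: |∂P/∂n| = 200 Pa / 269000 m = 7.43×10⁻⁴ Pa/m
Geostrophic speed: V_g = |∂P/∂n|/(fρ) = 7.43×10⁻⁴/(1.32×10⁻⁴ × 1.01) = 5.57 m/s
Around a low, centrifugal force acts outward with Coriolis, so pressure-gradient force balances both:
(1/ρ)|∂P/∂n| = fV + V²/R  →  V² + fR·V − fR·V_g = 0
With fR = 1.32×10⁻⁴ × 217×10³ m = 28.7 m/s:
V = [−fR + √((fR)² + 4 fR V_g)]/2 = [−28.7 + √(28.7² + 4×28.7×5.57)]/2 = 4.78 m/s
Subgeostrophic (V < V_g = 5.57 m/s), as expected around a low.
Converting: 4.78 m/s × 3.6 = 17.2 km/h

17.2 km/h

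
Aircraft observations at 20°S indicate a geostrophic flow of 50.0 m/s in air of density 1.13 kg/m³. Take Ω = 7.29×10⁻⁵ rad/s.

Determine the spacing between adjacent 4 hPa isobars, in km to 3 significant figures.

142 km

Coriolis parameter at 20°S:
f = 2Ω sin φ = 2 × 7.29×10⁻⁵ × sin 20° = 4.99×10⁻⁵ s⁻¹
Geostrophic balance rearranged: |∂P/∂n| = f ρ V_g
|∂P/∂n| = 4.99×10⁻⁵ × 1.13 × 50.0 = 2.82×10⁻³ Pa/m
Isobar spacing: Δn = ΔP/|∂P/∂n| = 400 Pa / 2.82×10⁻³ Pa/m = 141972 m ≈ 142 km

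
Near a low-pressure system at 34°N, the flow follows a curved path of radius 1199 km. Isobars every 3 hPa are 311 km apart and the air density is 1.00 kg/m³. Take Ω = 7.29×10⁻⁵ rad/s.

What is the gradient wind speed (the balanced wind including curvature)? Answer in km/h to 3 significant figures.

38.4 km/h

Coriolis parameter at 34°N:
f = 2Ω sin φ = 2 × 7.29×10⁻⁵ × sin 34° = 8.15×10⁻⁵ s⁻¹
Pressure gradient: |∂P/∂n| = 300 Pa / 311000 m = 9.65×10⁻⁴ Pa/m
Geostrophic speed: V_g = |∂P/∂n|/(fρ) = 9.65×10⁻⁴/(8.15×10⁻⁵ × 1.00) = 11.8 m/s
Around a low, centrifugal force acts outward with Coriolis, so pressure-gradient force balances both:
(1/ρ)|∂P/∂n| = fV + V²/R  →  V² + fR·V − fR·V_g = 0
With fR = 8.15×10⁻⁵ × 1199×10³ m = 97.8 m/s:
V = [−fR + √((fR)² + 4 fR V_g)]/2 = [−97.8 + √(97.8² + 4×97.8×11.8)]/2 = 10.7 m/s
Subgeostrophic (V < V_g = 11.8 m/s), as expected around a low.
Converting: 10.7 m/s × 3.6 = 38.4 km/h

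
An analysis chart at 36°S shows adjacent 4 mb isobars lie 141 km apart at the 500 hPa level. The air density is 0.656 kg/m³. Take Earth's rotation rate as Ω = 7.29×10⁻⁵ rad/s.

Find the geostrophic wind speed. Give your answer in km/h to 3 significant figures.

Coriolis parameter at 36°S:
f = 2Ω sin φ = 2 × 7.29×10⁻⁵ × sin 36° = 8.57×10⁻⁵ s⁻¹
Pressure gradient: |∂P/∂n| = 400 Pa / 141000 m = 2.84×10⁻³ Pa/m
Geostrophic balance (pressure-gradient force = Coriolis force):
V_g = (1/(fρ)) |∂P/∂n| = 2.84×10⁻³ / (8.57×10⁻⁵ × 0.656) = 50.5 m/s
Converting: 50.5 m/s × 3.6 = 182 km/h

182 km/h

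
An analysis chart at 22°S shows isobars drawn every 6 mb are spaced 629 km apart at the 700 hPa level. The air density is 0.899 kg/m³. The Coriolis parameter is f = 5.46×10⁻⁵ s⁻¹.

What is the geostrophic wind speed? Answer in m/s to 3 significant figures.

Pressure gradient: |∂P/∂n| = 600 Pa / 629000 m = 9.54×10⁻⁴ Pa/m
Geostrophic balance (pressure-gradient force = Coriolis force):
V_g = (1/(fρ)) |∂P/∂n| = 9.54×10⁻⁴ / (5.46×10⁻⁵ × 0.899) = 19.4 m/s

19.4 m/s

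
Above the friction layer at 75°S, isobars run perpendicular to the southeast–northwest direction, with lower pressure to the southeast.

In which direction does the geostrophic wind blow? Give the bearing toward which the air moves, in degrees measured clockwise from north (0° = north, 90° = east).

045°

The pressure-gradient force points toward the southeast (bearing 135°).
Geostrophic balance: in the Southern Hemisphere the Coriolis force deflects motion to the left, so the geostrophic wind blows 90° to the left of the pressure-gradient force (low pressure on the right).
Rotating 135° by 90° counterclockwise gives 045° — the wind blows toward the northeast.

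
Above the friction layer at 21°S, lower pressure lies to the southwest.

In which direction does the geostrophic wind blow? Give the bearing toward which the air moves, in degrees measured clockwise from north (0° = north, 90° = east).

135°

The pressure-gradient force points toward the southwest (bearing 225°).
Geostrophic balance: in the Southern Hemisphere the Coriolis force deflects motion to the left, so the geostrophic wind blows 90° to the left of the pressure-gradient force (low pressure on the right).
Rotating 225° by 90° counterclockwise gives 135° — the wind blows toward the southeast.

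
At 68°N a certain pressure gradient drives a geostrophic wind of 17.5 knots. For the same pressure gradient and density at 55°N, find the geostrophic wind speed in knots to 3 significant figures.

19.8 knots

With the same pressure gradient and density, V_g ∝ 1/f ∝ 1/sin φ.
V₂ = V₁ · sin φ₁ / sin φ₂ = 17.5 × sin 68° / sin 55°
V₂ = 17.5 × 0.9272/0.8192 = 19.8 knots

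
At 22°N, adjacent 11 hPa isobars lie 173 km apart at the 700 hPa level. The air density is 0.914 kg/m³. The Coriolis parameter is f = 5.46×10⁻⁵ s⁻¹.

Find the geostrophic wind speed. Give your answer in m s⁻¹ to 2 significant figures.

130 m s⁻¹

Pressure gradient: |∂P/∂n| = 1100 Pa / 173000 m = 6.36×10⁻³ Pa/m
Geostrophic balance (pressure-gradient force = Coriolis force):
V_g = (1/(fρ)) |∂P/∂n| = 6.36×10⁻³ / (5.46×10⁻⁵ × 0.914) = 127 m/s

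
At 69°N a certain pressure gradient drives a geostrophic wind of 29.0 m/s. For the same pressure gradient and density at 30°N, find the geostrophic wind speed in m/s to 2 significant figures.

54 m/s

With the same pressure gradient and density, V_g ∝ 1/f ∝ 1/sin φ.
V₂ = V₁ · sin φ₁ / sin φ₂ = 29.0 × sin 69° / sin 30°
V₂ = 29.0 × 0.9336/0.5000 = 54 m/s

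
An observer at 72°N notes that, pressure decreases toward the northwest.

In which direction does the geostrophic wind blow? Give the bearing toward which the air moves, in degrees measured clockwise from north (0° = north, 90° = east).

045°

The pressure-gradient force points toward the northwest (bearing 315°).
Geostrophic balance: in the Northern Hemisphere the Coriolis force deflects motion to the right, so the geostrophic wind blows 90° to the right of the pressure-gradient force (low pressure on the left).
Rotating 315° by 90° clockwise gives 045° — the wind blows toward the northeast.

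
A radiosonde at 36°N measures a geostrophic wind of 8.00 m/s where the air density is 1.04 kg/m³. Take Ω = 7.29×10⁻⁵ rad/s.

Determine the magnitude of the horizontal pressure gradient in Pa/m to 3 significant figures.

Coriolis parameter at 36°N:
f = 2Ω sin φ = 2 × 7.29×10⁻⁵ × sin 36° = 8.57×10⁻⁵ s⁻¹
Geostrophic balance rearranged: |∂P/∂n| = f ρ V_g
|∂P/∂n| = 8.57×10⁻⁵ × 1.04 × 8.00 = 7.13×10⁻⁴ Pa/m

7.13×10⁻⁴ Pa/m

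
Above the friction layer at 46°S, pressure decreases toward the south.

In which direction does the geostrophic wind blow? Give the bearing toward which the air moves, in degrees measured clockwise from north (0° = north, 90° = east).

The pressure-gradient force points toward the south (bearing 180°).
Geostrophic balance: in the Southern Hemisphere the Coriolis force deflects motion to the left, so the geostrophic wind blows 90° to the left of the pressure-gradient force (low pressure on the right).
Rotating 180° by 90° counterclockwise gives 090° — the wind blows toward the east.

090°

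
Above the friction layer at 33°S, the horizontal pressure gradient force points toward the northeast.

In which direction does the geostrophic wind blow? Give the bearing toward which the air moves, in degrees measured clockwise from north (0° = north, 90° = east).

The pressure-gradient force points toward the northeast (bearing 045°).
Geostrophic balance: in the Southern Hemisphere the Coriolis force deflects motion to the left, so the geostrophic wind blows 90° to the left of the pressure-gradient force (low pressure on the right).
Rotating 045° by 90° counterclockwise gives 315° — the wind blows toward the northwest.

315°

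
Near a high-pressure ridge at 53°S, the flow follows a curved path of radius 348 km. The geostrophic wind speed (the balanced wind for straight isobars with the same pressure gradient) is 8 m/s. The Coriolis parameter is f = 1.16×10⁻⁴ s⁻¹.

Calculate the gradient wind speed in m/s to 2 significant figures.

11 m/s

Around a high, pressure-gradient force acts outward with centrifugal, so Coriolis balances both:
fV = (1/ρ)|∂P/∂n| + V²/R  →  V² − fR·V + fR·V_g = 0
With fR = 1.16×10⁻⁴ × 348×10³ m = 40.4 m/s:
V = [fR − √((fR)² − 4 fR V_g)]/2 = [40.4 − √(40.4² − 4×40.4×8)]/2 = 11 m/s
Supergeostrophic (V > V_g = 8 m/s), as expected around a high.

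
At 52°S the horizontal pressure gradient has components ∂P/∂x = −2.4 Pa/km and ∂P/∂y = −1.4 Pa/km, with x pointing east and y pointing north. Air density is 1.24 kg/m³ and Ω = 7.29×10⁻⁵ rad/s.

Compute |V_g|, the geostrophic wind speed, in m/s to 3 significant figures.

Coriolis parameter at 52°S:
f = 2Ω sin φ = 2 × 7.29×10⁻⁵ × sin 52° = 1.15×10⁻⁴ s⁻¹
In the Southern Hemisphere f is negative: f = −1.15×10⁻⁴ s⁻¹.
Component geostrophic relations (x east, y north):
u_g = −(1/(fρ)) ∂P/∂y,  v_g = (1/(fρ)) ∂P/∂x
u_g = −(−1.4×10⁻³)/(−1.15×10⁻⁴ × 1.24) = −9.83 m/s;  v_g = (−2.4×10⁻³)/(−1.15×10⁻⁴ × 1.24) = 16.8 m/s
|V_g| = √(u_g² + v_g²) = 19.5 m/s

19.5 m/s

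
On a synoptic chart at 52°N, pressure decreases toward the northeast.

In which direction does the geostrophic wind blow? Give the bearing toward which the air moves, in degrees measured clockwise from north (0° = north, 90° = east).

The pressure-gradient force points toward the northeast (bearing 045°).
Geostrophic balance: in the Northern Hemisphere the Coriolis force deflects motion to the right, so the geostrophic wind blows 90° to the right of the pressure-gradient force (low pressure on the left).
Rotating 045° by 90° clockwise gives 135° — the wind blows toward the southeast.

135°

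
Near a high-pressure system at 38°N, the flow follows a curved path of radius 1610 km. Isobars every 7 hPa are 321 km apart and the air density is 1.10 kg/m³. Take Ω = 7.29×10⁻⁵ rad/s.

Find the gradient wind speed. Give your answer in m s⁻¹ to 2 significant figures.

Coriolis parameter at 38°N:
f = 2Ω sin φ = 2 × 7.29×10⁻⁵ × sin 38° = 8.98×10⁻⁵ s⁻¹
Pressure gradient: |∂P/∂n| = 700 Pa / 321000 m = 2.18×10⁻³ Pa/m
Geostrophic speed: V_g = |∂P/∂n|/(fρ) = 2.18×10⁻³/(8.98×10⁻⁵ × 1.10) = 22.1 m/s
Around a high, pressure-gradient force acts outward with centrifugal, so Coriolis balances both:
fV = (1/ρ)|∂P/∂n| + V²/R  →  V² − fR·V + fR·V_g = 0
With fR = 8.98×10⁻⁵ × 1610×10³ m = 145 m/s:
V = [fR − √((fR)² − 4 fR V_g)]/2 = [145 − √(145² − 4×145×22.1)]/2 = 27.2 m/s
Supergeostrophic (V > V_g = 22.1 m/s), as expected around a high.

27 m s⁻¹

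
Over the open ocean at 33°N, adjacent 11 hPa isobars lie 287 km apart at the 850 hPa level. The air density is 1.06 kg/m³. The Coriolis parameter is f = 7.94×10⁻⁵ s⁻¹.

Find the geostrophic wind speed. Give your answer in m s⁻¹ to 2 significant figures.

46 m s⁻¹

Pressure gradient: |∂P/∂n| = 1100 Pa / 287000 m = 3.83×10⁻³ Pa/m
Geostrophic balance (pressure-gradient force = Coriolis force):
V_g = (1/(fρ)) |∂P/∂n| = 3.83×10⁻³ / (7.94×10⁻⁵ × 1.06) = 45.5 m/s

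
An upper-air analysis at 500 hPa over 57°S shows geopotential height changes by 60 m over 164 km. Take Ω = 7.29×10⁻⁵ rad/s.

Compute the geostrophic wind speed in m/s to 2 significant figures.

29 m/s

Coriolis parameter at 57°S:
f = 2Ω sin φ = 2 × 7.29×10⁻⁵ × sin 57° = 1.22×10⁻⁴ s⁻¹
Height gradient: |∂Z/∂n| = 60 m / 164000 m = 3.66×10⁻⁴
On a pressure surface, geostrophic balance gives V_g = (g/f)|∂Z/∂n|:
V_g = 9.81 × 3.66×10⁻⁴ / 1.22×10⁻⁴ = 29.4 m/s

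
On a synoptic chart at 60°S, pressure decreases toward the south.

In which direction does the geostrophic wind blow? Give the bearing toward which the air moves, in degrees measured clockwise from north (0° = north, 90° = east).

090°

The pressure-gradient force points toward the south (bearing 180°).
Geostrophic balance: in the Southern Hemisphere the Coriolis force deflects motion to the left, so the geostrophic wind blows 90° to the left of the pressure-gradient force (low pressure on the right).
Rotating 180° by 90° counterclockwise gives 090° — the wind blows toward the east.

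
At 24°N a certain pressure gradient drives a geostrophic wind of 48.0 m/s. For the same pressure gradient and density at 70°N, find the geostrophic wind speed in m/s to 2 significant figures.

With the same pressure gradient and density, V_g ∝ 1/f ∝ 1/sin φ.
V₂ = V₁ · sin φ₁ / sin φ₂ = 48.0 × sin 24° / sin 70°
V₂ = 48.0 × 0.4067/0.9397 = 21 m/s

21 m/s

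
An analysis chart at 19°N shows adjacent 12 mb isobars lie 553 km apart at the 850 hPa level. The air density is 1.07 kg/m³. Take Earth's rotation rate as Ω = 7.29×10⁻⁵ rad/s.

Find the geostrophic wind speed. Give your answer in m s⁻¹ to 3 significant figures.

42.7 m s⁻¹

Coriolis parameter at 19°N:
f = 2Ω sin φ = 2 × 7.29×10⁻⁵ × sin 19° = 4.75×10⁻⁵ s⁻¹
Pressure gradient: |∂P/∂n| = 1200 Pa / 553000 m = 2.17×10⁻³ Pa/m
Geostrophic balance (pressure-gradient force = Coriolis force):
V_g = (1/(fρ)) |∂P/∂n| = 2.17×10⁻³ / (4.75×10⁻⁵ × 1.07) = 42.7 m/s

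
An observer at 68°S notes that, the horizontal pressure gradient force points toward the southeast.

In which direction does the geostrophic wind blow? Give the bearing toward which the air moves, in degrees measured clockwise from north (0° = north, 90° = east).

045°

The pressure-gradient force points toward the southeast (bearing 135°).
Geostrophic balance: in the Southern Hemisphere the Coriolis force deflects motion to the left, so the geostrophic wind blows 90° to the left of the pressure-gradient force (low pressure on the right).
Rotating 135° by 90° counterclockwise gives 045° — the wind blows toward the northeast.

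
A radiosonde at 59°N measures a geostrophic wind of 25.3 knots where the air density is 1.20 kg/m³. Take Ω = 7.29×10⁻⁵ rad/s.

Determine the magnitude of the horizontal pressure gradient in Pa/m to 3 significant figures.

Coriolis parameter at 59°N:
f = 2Ω sin φ = 2 × 7.29×10⁻⁵ × sin 59° = 1.25×10⁻⁴ s⁻¹
Wind speed in SI: 25.3 knots = 13.0 m/s
Geostrophic balance rearranged: |∂P/∂n| = f ρ V_g
|∂P/∂n| = 1.25×10⁻⁴ × 1.20 × 13.0 = 1.95×10⁻³ Pa/m

1.95×10⁻³ Pa/m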